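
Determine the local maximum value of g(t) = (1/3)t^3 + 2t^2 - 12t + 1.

73

g'(t) = t^2 + 4t - 12 = 0 at t = -6, 2.
Since g''(t) = 2t + 4, we get g''(-6) = -8 < 0 ⇒ local maximum; g''(2) = 8 > 0 ⇒ local minimum.
Thus g has its local maximum at t = -6, with value 73.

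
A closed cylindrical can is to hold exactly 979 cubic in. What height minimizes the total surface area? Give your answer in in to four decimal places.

10.7621

With radius r and height h, πr²h = 979 so h = 979/(πr²), and S(r) = 2πr² + 2πrh = 2πr² + 2·979/r.
S'(r) = 4πr − 2·979/r² = 0 ⇒ r³ = 979/(2π), so r ≈ 5.3811 and h = 2r ≈ 10.7621.
S''(r) = 4π + 4·979/r³ > 0, so this is the minimum; S ≈ 545.8035.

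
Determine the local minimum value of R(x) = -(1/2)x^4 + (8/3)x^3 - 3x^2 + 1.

1/6

Critical points: R'(x) = -2x^3 + 8x^2 - 6x vanishes at x = 0, 1, 3.
R''(x) = -6x^2 + 16x - 6. R''(0) = -6 < 0 ⇒ local maximum; R''(1) = 4 > 0 ⇒ local minimum; R''(3) = -12 < 0 ⇒ local maximum.
So the local minimum value is R(1) = 1/6.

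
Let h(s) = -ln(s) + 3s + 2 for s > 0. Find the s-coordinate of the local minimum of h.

1/3

h'(s) = -1/s + 3 = 0 gives s = 1/3.
h''(s) = 1/s², which is positive for s > 0, so this is a local minimum.
h(1/3) = -1·ln(1/3) + 1 + 2 ≈ 4.0986.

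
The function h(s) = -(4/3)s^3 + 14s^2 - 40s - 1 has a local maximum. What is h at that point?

-53/3

h'(s) = -4s^2 + 28s - 40. Setting h'(s) = 0 gives s ∈ {2, 5}.
Since h''(s) = -8s + 28, we get h''(2) = 12 > 0 ⇒ local minimum; h''(5) = -12 < 0 ⇒ local maximum.
The local maximum is h(5) = -53/3.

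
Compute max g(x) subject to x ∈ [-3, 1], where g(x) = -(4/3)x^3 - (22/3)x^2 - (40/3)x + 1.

11

The derivative is -4x^2 - (44/3)x - 40/3, which vanishes at x = -2 and x = -5/3.
Compare values at every candidate in [-3, 1]: g(-3) = 11, g(-2) = 9, g(-5/3) = 731/81, g(1) = -21.
Hence the absolute maximum is 11 at x = -3.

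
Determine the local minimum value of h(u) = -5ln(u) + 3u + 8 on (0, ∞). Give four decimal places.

10.4459

h'(u) = -5/u + 3 = 0 gives u = 5/3.
h''(u) = 5/u², which is positive for u > 0, so this is a local minimum.
h(5/3) = -5·ln(5/3) + 5 + 8 ≈ 10.4459.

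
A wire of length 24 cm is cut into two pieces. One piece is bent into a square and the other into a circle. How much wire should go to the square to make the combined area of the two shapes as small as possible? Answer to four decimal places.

Let x be the length used for the square. Square side x/4; circle radius (24−x)/(2π).
A(x) = (x/4)² + π·((24−x)/(2π))² = x²/16 + (24−x)²/(4π) for 0 ≤ x ≤ 24. A'(x) = x/8 − (24−x)/(2π) = 0 gives x = 4·24/(π+4) ≈ 13.4424.
A'' = 1/8 + 1/(2π) > 0, so this gives the minimum combined area; x ≈ 13.4424 cm to the square.

13.4424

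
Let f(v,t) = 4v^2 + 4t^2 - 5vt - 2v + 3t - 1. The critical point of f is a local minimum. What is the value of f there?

∂f/∂v = 8v - 5t - 2 = 0 and ∂f/∂t = -5v + 8t + 3 = 0, so (v, t) = (1/39, -14/39).
The Hessian has f_{vv} = 8, f_{tt} = 8, f_{vt} = -5, giving D = 39 > 0 with f_{vv} > 0, so the point is a local minimum.
f(1/39, -14/39) = -61/39.

-61/39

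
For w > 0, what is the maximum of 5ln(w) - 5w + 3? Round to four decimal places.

-2.0000

f'(w) = 5/w − 5 = 0 gives w = 1.
f''(w) = -5/w², which is negative for w > 0, so this is a local maximum.
f(1) = 5·ln(1) - 5 + 3 ≈ -2.0000.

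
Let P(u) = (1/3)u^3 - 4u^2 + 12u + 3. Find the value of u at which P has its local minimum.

P'(u) = u^2 - 8u + 12. Setting P'(u) = 0 gives u ∈ {2, 6}.
P''(u) = 2u - 8. P''(2) = -4 < 0 ⇒ local maximum; P''(6) = 4 > 0 ⇒ local minimum.
Thus P has its local minimum at u = 6, with value 3.

6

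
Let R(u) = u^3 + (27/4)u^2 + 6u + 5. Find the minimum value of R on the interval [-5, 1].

R'(u) = 3u^2 + (27/2)u + 6, which vanishes at u = -4 and u = -1/2.
Compare values at every candidate in [-5, 1]: R(-5) = 75/4; R(-4) = 25; R(-1/2) = 57/16; R(1) = 75/4.
Hence the absolute minimum is 57/16 at u = -1/2.

57/16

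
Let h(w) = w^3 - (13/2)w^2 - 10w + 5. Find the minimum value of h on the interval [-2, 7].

-165/2

The derivative is 3w^2 - 13w - 10, which vanishes at w = -2/3 and w = 5.
Evaluating at the critical points and endpoints: h(-2) = -9,  h(-2/3) = 229/27,  h(5) = -165/2,  h(7) = -81/2.
Hence the absolute minimum is -165/2 at w = 5.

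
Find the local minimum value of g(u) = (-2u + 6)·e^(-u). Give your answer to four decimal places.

g'(u) = (-2)·e^(-u) + (-2u + 6)·(-1)·e^(-u) = (2u - 8)·e^(-u). Since e^(-u) > 0, the only critical point is u = 4.
g''(4) has the same sign as 2 > 0, so this is a local minimum.
g(4) = (-2)·e^(-4) ≈ -0.0366.

-0.0366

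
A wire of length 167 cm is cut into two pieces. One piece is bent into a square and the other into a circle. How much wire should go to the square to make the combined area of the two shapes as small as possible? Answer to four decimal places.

Let x be the length used for the square. Square side x/4; circle radius (167−x)/(2π).
A(x) = (x/4)² + π·((167−x)/(2π))² = x²/16 + (167−x)²/(4π) for 0 ≤ x ≤ 167. A'(x) = x/8 − (167−x)/(2π) = 0 gives x = 4·167/(π+4) ≈ 93.5366.
A'' = 1/8 + 1/(2π) > 0, so this gives the minimum combined area; x ≈ 93.5366 cm to the square.

93.5366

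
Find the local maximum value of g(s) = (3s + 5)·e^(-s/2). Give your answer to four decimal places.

Differentiating with the product rule gives g'(s) = (-(3/2)s + 1/2)·e^(-s/2). Since e^(-s/2) > 0, the only critical point is s = 1/3.
g''(1/3) has the same sign as -3/2 < 0, so this is a local maximum.
g(1/3) = (6)·e^(-1/6) ≈ 5.0789.

5.0789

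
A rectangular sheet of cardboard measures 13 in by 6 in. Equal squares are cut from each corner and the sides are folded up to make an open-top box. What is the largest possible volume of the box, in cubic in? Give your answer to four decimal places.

45.9710

With cut size x, the volume is V(x) = x(13 − 2x)(6 − 2x) for 0 < x < 3.
V'(x) = 12x^2 − 76x + 78. Setting V'(x) = 0 gives x ≈ 1.2884 (the root in (0, 3)).
V''(x) = 24x − 76 is negative there, so this is the maximum; V ≈ 45.9710.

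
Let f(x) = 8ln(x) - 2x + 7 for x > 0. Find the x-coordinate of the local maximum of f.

4

f'(x) = 8/x − 2 = 0 gives x = 4.
f''(x) = -8/x², which is negative for x > 0, so this is a local maximum.
f(4) = 8·ln(4) - 8 + 7 ≈ 10.0904.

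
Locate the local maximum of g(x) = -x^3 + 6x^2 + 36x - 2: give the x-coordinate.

g'(x) = -3x^2 + 12x + 36. Setting g'(x) = 0 gives x ∈ {-2, 6}.
g''(x) = -6x + 12. g''(-2) = 24 > 0 ⇒ local minimum; g''(6) = -24 < 0 ⇒ local maximum.
So the local maximum value is g(6) = 214.

6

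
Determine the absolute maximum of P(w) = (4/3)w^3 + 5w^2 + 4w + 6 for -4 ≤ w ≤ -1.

Differentiating, P'(w) = 4w^2 + 10w + 4; whose only zero in [-4, -1] is w = -2.
Compare values at every candidate in [-4, -1]: P(-4) = -46/3,  P(-2) = 22/3,  P(-1) = 17/3.
The maximum over the interval is 22/3, attained at w = -2.

22/3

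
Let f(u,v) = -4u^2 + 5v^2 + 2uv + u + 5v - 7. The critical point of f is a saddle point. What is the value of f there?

-33/4

∂f/∂u = -8u + 2v + 1 = 0 and ∂f/∂v = 2u + 10v + 5 = 0, so (u, v) = (0, -1/2).
The Hessian has f_{uu} = -8, f_{vv} = 10, f_{uv} = 2, giving D = -84 < 0, so the point is a saddle point.
f(0, -1/2) = -33/4.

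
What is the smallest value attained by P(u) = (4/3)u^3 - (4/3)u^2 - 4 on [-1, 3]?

Differentiating, P'(u) = 4u^2 - (8/3)u; which vanishes at u = 0 and u = 2/3.
Candidates: P(-1) = -20/3,  P(0) = -4,  P(2/3) = -340/81,  P(3) = 20.
So the minimum is P(-1) = -20/3.

-20/3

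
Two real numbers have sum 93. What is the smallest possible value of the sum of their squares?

8649/2

With a + b = 93, a^2 + b^2 = a^2 + (93 − a)^2.
The derivative 2a − 2(93 − a) = 4a − 186 vanishes at a = 93/2; second derivative 4 > 0, a minimum.
The minimum is 2·(93/2)^2 = 8649/2.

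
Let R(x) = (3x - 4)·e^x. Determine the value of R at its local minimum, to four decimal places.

-4.1868

Differentiating with the product rule gives R'(x) = (3x - 1)·e^x. Since e^x > 0, the only critical point is x = 1/3.
R''(1/3) has the same sign as 3 > 0, so this is a local minimum.
R(1/3) = (-3)·e^(1/3) ≈ -4.1868.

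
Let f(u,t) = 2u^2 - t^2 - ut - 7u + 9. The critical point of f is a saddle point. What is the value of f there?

32/9

∂f/∂u = 4u - t - 7 = 0 and ∂f/∂t = -u - 2t = 0, so (u, t) = (14/9, -7/9).
The Hessian has f_{uu} = 4, f_{tt} = -2, f_{ut} = -1, giving D = -9 < 0, so the point is a saddle point.
f(14/9, -7/9) = 32/9.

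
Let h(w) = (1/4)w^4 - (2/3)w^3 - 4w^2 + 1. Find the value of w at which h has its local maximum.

0

Critical points: h'(w) = w^3 - 2w^2 - 8w vanishes at w = -2, 0, 4.
h''(w) = 3w^2 - 4w - 8. h''(-2) = 12 > 0 ⇒ local minimum; h''(0) = -8 < 0 ⇒ local maximum; h''(4) = 24 > 0 ⇒ local minimum.
So the local maximum value is h(0) = 1.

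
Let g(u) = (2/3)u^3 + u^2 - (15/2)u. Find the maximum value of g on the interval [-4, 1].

175/12

Differentiating, g'(u) = 2u^2 + 2u - 15/2; whose only zero in [-4, 1] is u = -5/2.
Evaluating at the critical points and endpoints: g(-4) = 10/3,  g(-5/2) = 175/12,  g(1) = -35/6.
Hence the absolute maximum is 175/12 at u = -5/2.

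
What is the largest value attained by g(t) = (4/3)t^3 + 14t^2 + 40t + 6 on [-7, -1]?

The derivative is 4t^2 + 28t + 40, which vanishes at t = -5 and t = -2.
Evaluating at the critical points and endpoints: g(-7) = -136/3, g(-5) = -32/3, g(-2) = -86/3, g(-1) = -64/3.
So the maximum is g(-5) = -32/3.

-32/3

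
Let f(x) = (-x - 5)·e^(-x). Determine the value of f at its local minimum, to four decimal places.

Differentiating with the product rule gives f'(x) = (x + 4)·e^(-x). Since e^(-x) > 0, the only critical point is x = -4.
f''(-4) has the same sign as 1 > 0, so this is a local minimum.
f(-4) = (-1)·e^(4) ≈ -54.5982.

-54.5982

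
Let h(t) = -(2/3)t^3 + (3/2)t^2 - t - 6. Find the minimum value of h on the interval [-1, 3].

-27/2

h'(t) = -2t^2 + 3t - 1, which vanishes at t = 1/2 and t = 1.
Candidates: h(-1) = -17/6; h(1/2) = -149/24; h(1) = -37/6; h(3) = -27/2.
Hence the absolute minimum is -27/2 at t = 3.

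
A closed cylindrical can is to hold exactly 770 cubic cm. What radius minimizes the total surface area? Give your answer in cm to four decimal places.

4.9671

With radius r and height h, πr²h = 770 so h = 770/(πr²), and S(r) = 2πr² + 2πrh = 2πr² + 2·770/r.
S'(r) = 4πr − 2·770/r² = 0 ⇒ r³ = 770/(2π), so r ≈ 4.9671 and h = 2r ≈ 9.9342.
S''(r) = 4π + 4·770/r³ > 0, so this is the minimum; S ≈ 465.0593.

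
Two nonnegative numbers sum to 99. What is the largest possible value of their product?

With x + y = 99, the product is P(x) = x(99 − x).
P'(x) = 99 − 2x = 0 gives x = 99/2; P'' = −2 < 0, so this is the maximum.
P = 99/2·99/2 = 9801/4.

9801/4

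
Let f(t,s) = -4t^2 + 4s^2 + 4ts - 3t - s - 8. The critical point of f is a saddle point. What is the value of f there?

-31/4

∂f/∂t = -8t + 4s - 3 = 0 and ∂f/∂s = 4t + 8s - 1 = 0, so (t, s) = (-1/4, 1/4).
The Hessian has f_{tt} = -8, f_{ss} = 8, f_{ts} = 4, giving D = -80 < 0, so the point is a saddle point.
f(-1/4, 1/4) = -31/4.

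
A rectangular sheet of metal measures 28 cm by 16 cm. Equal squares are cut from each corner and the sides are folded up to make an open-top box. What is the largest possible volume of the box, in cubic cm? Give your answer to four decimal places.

With cut size x, the volume is V(x) = x(28 − 2x)(16 − 2x) for 0 < x < 8.
V'(x) = 12x^2 − 176x + 448. Setting V'(x) = 0 gives x ≈ 3.2782 (the root in (0, 8)).
V''(x) = 24x − 176 is negative there, so this is the maximum; V ≈ 663.8512.

663.8512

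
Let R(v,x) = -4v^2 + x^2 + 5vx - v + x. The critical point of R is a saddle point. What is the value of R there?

2/41

∂R/∂v = -8v + 5x - 1 = 0 and ∂R/∂x = 5v + 2x + 1 = 0, so (v, x) = (-7/41, -3/41).
The Hessian has R_{vv} = -8, R_{xx} = 2, R_{vx} = 5, giving D = -41 < 0, so the point is a saddle point.
R(-7/41, -3/41) = 2/41.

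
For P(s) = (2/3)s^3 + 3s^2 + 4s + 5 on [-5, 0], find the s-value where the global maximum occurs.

Differentiating, P'(s) = 2s^2 + 6s + 4; which vanishes at s = -2 and s = -1.
Compare values at every candidate in [-5, 0]: P(-5) = -70/3,  P(-2) = 11/3,  P(-1) = 10/3,  P(0) = 5.
Hence the absolute maximum is 5 at s = 0.

0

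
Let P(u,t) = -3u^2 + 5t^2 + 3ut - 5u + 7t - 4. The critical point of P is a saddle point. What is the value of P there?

∂P/∂u = -6u + 3t - 5 = 0 and ∂P/∂t = 3u + 10t + 7 = 0, so (u, t) = (-71/69, -9/23).
The Hessian has P_{uu} = -6, P_{tt} = 10, P_{ut} = 3, giving D = -69 < 0, so the point is a saddle point.
P(-71/69, -9/23) = -193/69.

-193/69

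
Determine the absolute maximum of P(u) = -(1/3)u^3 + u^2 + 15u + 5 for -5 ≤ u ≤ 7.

190/3

Differentiating, P'(u) = -u^2 + 2u + 15; which vanishes at u = -3 and u = 5.
Compare values at every candidate in [-5, 7]: P(-5) = -10/3; P(-3) = -22; P(5) = 190/3; P(7) = 134/3.
So the maximum is P(5) = 190/3.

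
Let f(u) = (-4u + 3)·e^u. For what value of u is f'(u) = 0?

Differentiating with the product rule gives f'(u) = (-4u - 1)·e^u. Since e^u > 0, the only critical point is u = -1/4.
f''(-1/4) has the same sign as -4 < 0, so this is a local maximum.
f(-1/4) = (4)·e^(-1/4) ≈ 3.1152.

-1/4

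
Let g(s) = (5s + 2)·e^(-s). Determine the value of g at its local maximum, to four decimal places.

Differentiating with the product rule gives g'(s) = (-5s + 3)·e^(-s). Since e^(-s) > 0, the only critical point is s = 3/5.
g''(3/5) has the same sign as -5 < 0, so this is a local maximum.
g(3/5) = (5)·e^(-3/5) ≈ 2.7441.

2.7441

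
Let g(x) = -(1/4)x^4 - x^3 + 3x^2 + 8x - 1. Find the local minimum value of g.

g'(x) = -x^3 - 3x^2 + 6x + 8 = 0 at x = -4, -1, 2.
g''(x) = -3x^2 - 6x + 6. g''(-4) = -18 < 0 ⇒ local maximum; g''(-1) = 9 > 0 ⇒ local minimum; g''(2) = -18 < 0 ⇒ local maximum.
So the local minimum value is g(-1) = -21/4.

-21/4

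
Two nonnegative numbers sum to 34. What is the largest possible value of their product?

289

With x + y = 34, the product is P(x) = x(34 − x).
P'(x) = 34 − 2x = 0 gives x = 17; P'' = −2 < 0, so this is the maximum.
P = 17·17 = 289.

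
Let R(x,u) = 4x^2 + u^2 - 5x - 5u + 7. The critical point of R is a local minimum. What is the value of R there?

-13/16

∂R/∂x = 8x - 5 = 0 and ∂R/∂u = 2u - 5 = 0, so (x, u) = (5/8, 5/2).
The Hessian has R_{xx} = 8, R_{uu} = 2, R_{xu} = 0, giving D = 16 > 0 with R_{xx} > 0, so the point is a local minimum.
R(5/8, 5/2) = -13/16.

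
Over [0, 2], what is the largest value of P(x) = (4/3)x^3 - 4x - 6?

-10/3

The derivative is 4x^2 - 4, whose only zero in [0, 2] is x = 1.
Compare values at every candidate in [0, 2]: P(0) = -6,  P(1) = -26/3,  P(2) = -10/3.
So the maximum is P(2) = -10/3.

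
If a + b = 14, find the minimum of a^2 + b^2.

98

With a + b = 14, a^2 + b^2 = a^2 + (14 − a)^2.
The derivative 2a − 2(14 − a) = 4a − 28 vanishes at a = 7; second derivative 4 > 0, a minimum.
The minimum is 2·(7)^2 = 98.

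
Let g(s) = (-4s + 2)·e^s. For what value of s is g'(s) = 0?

-1/2

Differentiating with the product rule gives g'(s) = (-4s - 2)·e^s. Since e^s > 0, the only critical point is s = -1/2.
g''(-1/2) has the same sign as -4 < 0, so this is a local maximum.
g(-1/2) = (4)·e^(-1/2) ≈ 2.4261.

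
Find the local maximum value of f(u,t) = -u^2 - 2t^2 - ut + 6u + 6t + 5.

107/7

∂f/∂u = -2u - t + 6 = 0 and ∂f/∂t = -u - 4t + 6 = 0, so (u, t) = (18/7, 6/7).
The Hessian has f_{uu} = -2, f_{tt} = -4, f_{ut} = -1, giving D = 7 > 0 with f_{uu} < 0, so the point is a local maximum.
f(18/7, 6/7) = 107/7.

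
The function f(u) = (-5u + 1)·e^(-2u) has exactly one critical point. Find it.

f'(u) = (-5)·e^(-2u) + (-5u + 1)·(-2)·e^(-2u) = (10u - 7)·e^(-2u). Since e^(-2u) > 0, the only critical point is u = 7/10.
f''(7/10) has the same sign as 10 > 0, so this is a local minimum.
f(7/10) = (-5/2)·e^(-7/5) ≈ -0.6165.

7/10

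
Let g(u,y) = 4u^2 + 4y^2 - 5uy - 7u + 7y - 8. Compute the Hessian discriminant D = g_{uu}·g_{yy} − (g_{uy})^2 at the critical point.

39

∂g/∂u = 8u - 5y - 7 = 0 and ∂g/∂y = -5u + 8y + 7 = 0, so (u, y) = (7/13, -7/13).
The Hessian has g_{uu} = 8, g_{yy} = 8, g_{uy} = -5, giving D = 39 > 0 with g_{uu} > 0, so the point is a local minimum.
D = (8)·(8) − (-5)^2 = 39.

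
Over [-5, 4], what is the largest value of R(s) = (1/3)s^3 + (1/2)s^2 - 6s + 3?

33/2

Differentiating, R'(s) = s^2 + s - 6; which vanishes at s = -3 and s = 2.
Compare values at every candidate in [-5, 4]: R(-5) = 23/6,  R(-3) = 33/2,  R(2) = -13/3,  R(4) = 25/3.
The maximum over the interval is 33/2, attained at s = -3.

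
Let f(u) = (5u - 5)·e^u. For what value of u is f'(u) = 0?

Differentiating with the product rule gives f'(u) = (5u)·e^u. Since e^u > 0, the only critical point is u = 0.
f''(0) has the same sign as 5 > 0, so this is a local minimum.
f(0) = (-5)·e^(0) ≈ -5.0000.

0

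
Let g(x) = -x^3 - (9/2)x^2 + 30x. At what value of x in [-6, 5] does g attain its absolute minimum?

g'(x) = -3x^2 - 9x + 30, which vanishes at x = -5 and x = 2.
Candidates: g(-6) = -126; g(-5) = -275/2; g(2) = 34; g(5) = -175/2.
Hence the absolute minimum is -275/2 at x = -5.

-5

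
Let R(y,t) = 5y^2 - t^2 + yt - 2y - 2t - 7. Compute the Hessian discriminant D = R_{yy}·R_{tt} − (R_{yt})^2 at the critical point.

∂R/∂y = 10y + t - 2 = 0 and ∂R/∂t = y - 2t - 2 = 0, so (y, t) = (2/7, -6/7).
The Hessian has R_{yy} = 10, R_{tt} = -2, R_{yt} = 1, giving D = -21 < 0, so the point is a saddle point.
D = (10)·(-2) − (1)^2 = -21.

-21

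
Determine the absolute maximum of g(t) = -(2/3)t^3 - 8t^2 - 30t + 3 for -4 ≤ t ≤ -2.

g'(t) = -2t^2 - 16t - 30, whose only zero in [-4, -2] is t = -3.
Candidates: g(-4) = 113/3,  g(-3) = 39,  g(-2) = 109/3.
The maximum over the interval is 39, attained at t = -3.

39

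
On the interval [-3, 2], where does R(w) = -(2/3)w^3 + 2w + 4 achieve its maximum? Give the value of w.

R'(w) = -2w^2 + 2, which vanishes at w = -1 and w = 1.
Candidates: R(-3) = 16, R(-1) = 8/3, R(1) = 16/3, R(2) = 8/3.
Hence the absolute maximum is 16 at w = -3.

-3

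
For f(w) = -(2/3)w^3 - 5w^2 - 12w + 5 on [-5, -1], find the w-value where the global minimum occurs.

Differentiating, f'(w) = -2w^2 - 10w - 12; which vanishes at w = -3 and w = -2.
Evaluating at the critical points and endpoints: f(-5) = 70/3,  f(-3) = 14,  f(-2) = 43/3,  f(-1) = 38/3.
Hence the absolute minimum is 38/3 at w = -1.

-1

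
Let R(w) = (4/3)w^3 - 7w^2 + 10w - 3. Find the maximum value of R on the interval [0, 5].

Differentiating, R'(w) = 4w^2 - 14w + 10; which vanishes at w = 1 and w = 5/2.
Candidates: R(0) = -3,  R(1) = 4/3,  R(5/2) = -11/12,  R(5) = 116/3.
The maximum over the interval is 116/3, attained at w = 5.

116/3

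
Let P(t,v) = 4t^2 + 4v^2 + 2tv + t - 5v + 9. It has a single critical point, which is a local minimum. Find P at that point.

∂P/∂t = 8t + 2v + 1 = 0 and ∂P/∂v = 2t + 8v - 5 = 0, so (t, v) = (-3/10, 7/10).
The Hessian has P_{tt} = 8, P_{vv} = 8, P_{tv} = 2, giving D = 60 > 0 with P_{tt} > 0, so the point is a local minimum.
P(-3/10, 7/10) = 71/10.

71/10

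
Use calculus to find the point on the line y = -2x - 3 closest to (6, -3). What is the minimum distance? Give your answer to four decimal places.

Minimize D(x)^2 = (x - 6)^2 + (-2x)^2.
d/dx[D^2] = 2(x - 6) + 2·(-2)·(-2x) = 0 ⇒ x = 6/5.
Then y = -27/5 and the distance is √(144/5) ≈ 5.3666.

5.3666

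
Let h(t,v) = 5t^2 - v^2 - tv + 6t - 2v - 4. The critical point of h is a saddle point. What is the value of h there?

-16/3

∂h/∂t = 10t - v + 6 = 0 and ∂h/∂v = -t - 2v - 2 = 0, so (t, v) = (-2/3, -2/3).
The Hessian has h_{tt} = 10, h_{vv} = -2, h_{tv} = -1, giving D = -21 < 0, so the point is a saddle point.
h(-2/3, -2/3) = -16/3.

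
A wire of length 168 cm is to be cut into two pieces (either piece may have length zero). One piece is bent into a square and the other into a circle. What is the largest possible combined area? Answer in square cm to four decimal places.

2245.9946

Let x be the length used for the square. Square side x/4; circle radius (168−x)/(2π).
A(x) = (x/4)² + π·((168−x)/(2π))² = x²/16 + (168−x)²/(4π) for 0 ≤ x ≤ 168. A'(x) = x/8 − (168−x)/(2π) = 0 gives x = 4·168/(π+4) ≈ 94.0967.
A'' > 0, so the interior critical point is a minimum; the maximum is at an endpoint. A(0) = 2245.9946 and A(168) = 1764.0000, so the largest area is 2245.9946.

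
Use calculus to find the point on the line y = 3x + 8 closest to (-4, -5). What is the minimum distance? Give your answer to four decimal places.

0.3162

Minimize D(x)^2 = (x + 4)^2 + (3x + 13)^2.
d/dx[D^2] = 2(x + 4) + 2·3·(3x + 13) = 0 ⇒ x = -43/10.
Then y = -49/10 and the distance is √(1/10) ≈ 0.3162.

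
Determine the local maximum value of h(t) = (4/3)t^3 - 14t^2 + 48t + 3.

57

h'(t) = 4t^2 - 28t + 48 = 0 at t = 3, 4.
Since h''(t) = 8t - 28, we get h''(3) = -4 < 0 ⇒ local maximum; h''(4) = 4 > 0 ⇒ local minimum.
Thus h has its local maximum at t = 3, with value 57.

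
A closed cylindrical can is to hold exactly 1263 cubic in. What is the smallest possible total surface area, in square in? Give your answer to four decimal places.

With radius r and height h, πr²h = 1263 so h = 1263/(πr²), and S(r) = 2πr² + 2πrh = 2πr² + 2·1263/r.
S'(r) = 4πr − 2·1263/r² = 0 ⇒ r³ = 1263/(2π), so r ≈ 5.8579 and h = 2r ≈ 11.7158.
S''(r) = 4π + 4·1263/r³ > 0, so this is the minimum; S ≈ 646.8200.

646.8200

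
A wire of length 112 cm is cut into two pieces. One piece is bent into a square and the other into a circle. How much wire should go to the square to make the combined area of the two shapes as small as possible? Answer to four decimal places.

Let x be the length used for the square. Square side x/4; circle radius (112−x)/(2π).
A(x) = (x/4)² + π·((112−x)/(2π))² = x²/16 + (112−x)²/(4π) for 0 ≤ x ≤ 112. A'(x) = x/8 − (112−x)/(2π) = 0 gives x = 4·112/(π+4) ≈ 62.7311.
A'' = 1/8 + 1/(2π) > 0, so this gives the minimum combined area; x ≈ 62.7311 cm to the square.

62.7311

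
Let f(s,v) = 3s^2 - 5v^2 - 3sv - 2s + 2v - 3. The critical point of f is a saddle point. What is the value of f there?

-227/69

∂f/∂s = 6s - 3v - 2 = 0 and ∂f/∂v = -3s - 10v + 2 = 0, so (s, v) = (26/69, 2/23).
The Hessian has f_{ss} = 6, f_{vv} = -10, f_{sv} = -3, giving D = -69 < 0, so the point is a saddle point.
f(26/69, 2/23) = -227/69.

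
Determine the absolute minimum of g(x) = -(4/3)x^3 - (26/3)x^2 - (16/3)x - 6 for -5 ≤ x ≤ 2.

-62

Differentiating, g'(x) = -4x^2 - (52/3)x - 16/3; which vanishes at x = -4 and x = -1/3.
Candidates: g(-5) = -88/3; g(-4) = -38; g(-1/3) = -416/81; g(2) = -62.
Hence the absolute minimum is -62 at x = 2.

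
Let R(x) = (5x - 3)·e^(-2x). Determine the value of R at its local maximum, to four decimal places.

0.2770

R'(x) = 5·e^(-2x) + (5x - 3)·(-2)·e^(-2x) = (-10x + 11)·e^(-2x). Since e^(-2x) > 0, the only critical point is x = 11/10.
R''(11/10) has the same sign as -10 < 0, so this is a local maximum.
R(11/10) = (5/2)·e^(-11/5) ≈ 0.2770.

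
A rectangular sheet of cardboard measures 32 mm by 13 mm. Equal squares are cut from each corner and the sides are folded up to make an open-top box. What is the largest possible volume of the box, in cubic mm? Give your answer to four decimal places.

With cut size x, the volume is V(x) = x(32 − 2x)(13 − 2x) for 0 < x < 6.5.
V'(x) = 12x^2 − 180x + 416. Setting V'(x) = 0 gives x ≈ 2.8542 (the root in (0, 6.5)).
V''(x) = 24x − 180 is negative there, so this is the maximum; V ≈ 547.1725.

547.1725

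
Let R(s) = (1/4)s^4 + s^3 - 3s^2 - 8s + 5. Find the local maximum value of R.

Critical points: R'(s) = s^3 + 3s^2 - 6s - 8 vanishes at s = -4, -1, 2.
Since R''(s) = 3s^2 + 6s - 6, we get R''(-4) = 18 > 0 ⇒ local minimum; R''(-1) = -9 < 0 ⇒ local maximum; R''(2) = 18 > 0 ⇒ local minimum.
Thus R has its local maximum at s = -1, with value 37/4.

37/4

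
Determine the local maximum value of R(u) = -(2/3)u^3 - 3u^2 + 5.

5

R'(u) = -2u^2 - 6u = 0 at u = -3, 0.
R''(u) = -4u - 6. R''(-3) = 6 > 0 ⇒ local minimum; R''(0) = -6 < 0 ⇒ local maximum.
So the local maximum value is R(0) = 5.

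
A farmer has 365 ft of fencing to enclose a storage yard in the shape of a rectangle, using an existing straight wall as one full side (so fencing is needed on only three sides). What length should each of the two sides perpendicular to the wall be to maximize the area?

365/4

Let the sides perpendicular to the wall have length x and the parallel side y, so 2x + y = 365 and the area is A = xy = x(365 − 2x).
A'(x) = 365 − 4x = 0 gives x = 365/4, and A''(x) = −4 < 0 confirms a maximum.
Then y = 365 − 2·365/4 = 365/2 and A = 133225/8.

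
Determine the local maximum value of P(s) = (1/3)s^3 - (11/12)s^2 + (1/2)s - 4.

P'(s) = s^2 - (11/6)s + 1/2. Setting P'(s) = 0 gives s ∈ {1/3, 3/2}.
P''(s) = 2s - 11/6. P''(1/3) = -7/6 < 0 ⇒ local maximum; P''(3/2) = 7/6 > 0 ⇒ local minimum.
The local maximum is P(1/3) = -1271/324.

-1271/324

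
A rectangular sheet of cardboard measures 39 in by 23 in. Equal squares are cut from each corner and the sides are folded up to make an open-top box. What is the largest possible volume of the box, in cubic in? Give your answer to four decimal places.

1892.0778

With cut size x, the volume is V(x) = x(39 − 2x)(23 − 2x) for 0 < x < 11.5.
V'(x) = 12x^2 − 248x + 897. Setting V'(x) = 0 gives x ≈ 4.6740 (the root in (0, 11.5)).
V''(x) = 24x − 248 is negative there, so this is the maximum; V ≈ 1892.0778.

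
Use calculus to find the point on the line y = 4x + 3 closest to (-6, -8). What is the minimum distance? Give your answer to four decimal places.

Minimize D(x)^2 = (x + 6)^2 + (4x + 11)^2.
d/dx[D^2] = 2(x + 6) + 2·4·(4x + 11) = 0 ⇒ x = -50/17.
Then y = -149/17 and the distance is √(169/17) ≈ 3.1530.

3.1530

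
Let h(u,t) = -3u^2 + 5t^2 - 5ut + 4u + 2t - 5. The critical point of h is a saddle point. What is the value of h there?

-317/85

∂h/∂u = -6u - 5t + 4 = 0 and ∂h/∂t = -5u + 10t + 2 = 0, so (u, t) = (10/17, 8/85).
The Hessian has h_{uu} = -6, h_{tt} = 10, h_{ut} = -5, giving D = -85 < 0, so the point is a saddle point.
h(10/17, 8/85) = -317/85.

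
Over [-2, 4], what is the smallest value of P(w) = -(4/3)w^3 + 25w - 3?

The derivative is -4w^2 + 25, whose only zero in [-2, 4] is w = 5/2.
Compare values at every candidate in [-2, 4]: P(-2) = -127/3,  P(5/2) = 116/3,  P(4) = 35/3.
So the minimum is P(-2) = -127/3.

-127/3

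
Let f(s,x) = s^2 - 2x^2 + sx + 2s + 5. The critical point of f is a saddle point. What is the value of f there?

37/9

∂f/∂s = 2s + x + 2 = 0 and ∂f/∂x = s - 4x = 0, so (s, x) = (-8/9, -2/9).
The Hessian has f_{ss} = 2, f_{xx} = -4, f_{sx} = 1, giving D = -9 < 0, so the point is a saddle point.
f(-8/9, -2/9) = 37/9.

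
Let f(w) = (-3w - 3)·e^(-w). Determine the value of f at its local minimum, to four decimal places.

-3.0000

By the product rule, f'(w) = (3w)·e^(-w). Since e^(-w) > 0, the only critical point is w = 0.
f''(0) has the same sign as 3 > 0, so this is a local minimum.
f(0) = (-3)·e^(0) ≈ -3.0000.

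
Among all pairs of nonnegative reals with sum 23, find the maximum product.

529/4

With x + y = 23, the product is P(x) = x(23 − x).
P'(x) = 23 − 2x = 0 gives x = 23/2; P'' = −2 < 0, so this is the maximum.
P = 23/2·23/2 = 529/4.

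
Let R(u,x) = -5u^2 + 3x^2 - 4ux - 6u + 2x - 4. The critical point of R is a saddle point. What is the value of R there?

∂R/∂u = -10u - 4x - 6 = 0 and ∂R/∂x = -4u + 6x + 2 = 0, so (u, x) = (-7/19, -11/19).
The Hessian has R_{uu} = -10, R_{xx} = 6, R_{ux} = -4, giving D = -76 < 0, so the point is a saddle point.
R(-7/19, -11/19) = -66/19.

-66/19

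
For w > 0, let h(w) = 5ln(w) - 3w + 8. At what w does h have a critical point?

h'(w) = 5/w − 3 = 0 gives w = 5/3.
h''(w) = -5/w², which is negative for w > 0, so this is a local maximum.
h(5/3) = 5·ln(5/3) - 5 + 8 ≈ 5.5541.

5/3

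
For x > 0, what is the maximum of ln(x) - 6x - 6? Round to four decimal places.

P'(x) = 1/x − 6 = 0 gives x = 1/6.
P''(x) = -1/x², which is negative for x > 0, so this is a local maximum.
P(1/6) = 1·ln(1/6) - 1 - 6 ≈ -8.7918.

-8.7918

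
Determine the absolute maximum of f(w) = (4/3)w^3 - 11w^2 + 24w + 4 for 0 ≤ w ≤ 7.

The derivative is 4w^2 - 22w + 24, which vanishes at w = 3/2 and w = 4.
Candidates: f(0) = 4, f(3/2) = 79/4, f(4) = 28/3, f(7) = 271/3.
The maximum over the interval is 271/3, attained at w = 7.

271/3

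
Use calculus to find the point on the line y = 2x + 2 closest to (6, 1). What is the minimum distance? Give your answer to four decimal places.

5.8138

Minimize D(x)^2 = (x - 6)^2 + (2x + 1)^2.
d/dx[D^2] = 2(x - 6) + 2·2·(2x + 1) = 0 ⇒ x = 4/5.
Then y = 18/5 and the distance is √(169/5) ≈ 5.8138.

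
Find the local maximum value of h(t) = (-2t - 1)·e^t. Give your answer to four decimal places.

0.4463

h'(t) = (-2)·e^t + (-2t - 1)·1·e^t = (-2t - 3)·e^t. Since e^t > 0, the only critical point is t = -3/2.
h''(-3/2) has the same sign as -2 < 0, so this is a local maximum.
h(-3/2) = (2)·e^(-3/2) ≈ 0.4463.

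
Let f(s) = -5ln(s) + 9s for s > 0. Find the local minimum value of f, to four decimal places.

f'(s) = -5/s + 9 = 0 gives s = 5/9.
f''(s) = 5/s², which is positive for s > 0, so this is a local minimum.
f(5/9) = -5·ln(5/9) + 5 ≈ 7.9389.

7.9389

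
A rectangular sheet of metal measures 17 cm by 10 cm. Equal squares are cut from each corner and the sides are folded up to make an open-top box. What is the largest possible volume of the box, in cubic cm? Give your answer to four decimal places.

156.0335

With cut size x, the volume is V(x) = x(17 − 2x)(10 − 2x) for 0 < x < 5.
V'(x) = 12x^2 − 108x + 170. Setting V'(x) = 0 gives x ≈ 2.0336 (the root in (0, 5)).
V''(x) = 24x − 108 is negative there, so this is the maximum; V ≈ 156.0335.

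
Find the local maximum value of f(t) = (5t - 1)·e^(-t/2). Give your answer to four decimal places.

By the product rule, f'(t) = (-(5/2)t + 11/2)·e^(-t/2). Since e^(-t/2) > 0, the only critical point is t = 11/5.
f''(11/5) has the same sign as -5/2 < 0, so this is a local maximum.
f(11/5) = (10)·e^(-11/10) ≈ 3.3287.

3.3287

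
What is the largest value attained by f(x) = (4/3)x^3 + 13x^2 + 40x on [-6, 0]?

Differentiating, f'(x) = 4x^2 + 26x + 40; which vanishes at x = -4 and x = -5/2.
Evaluating at the critical points and endpoints: f(-6) = -60; f(-4) = -112/3; f(-5/2) = -475/12; f(0) = 0.
Hence the absolute maximum is 0 at x = 0.

0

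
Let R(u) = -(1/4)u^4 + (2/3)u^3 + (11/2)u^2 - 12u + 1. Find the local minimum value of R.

-61/12

Critical points: R'(u) = -u^3 + 2u^2 + 11u - 12 vanishes at u = -3, 1, 4.
Since R''(u) = -3u^2 + 4u + 11, we get R''(-3) = -28 < 0 ⇒ local maximum; R''(1) = 12 > 0 ⇒ local minimum; R''(4) = -21 < 0 ⇒ local maximum.
So the local minimum value is R(1) = -61/12.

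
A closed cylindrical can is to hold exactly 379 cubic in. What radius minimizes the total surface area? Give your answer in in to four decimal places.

3.9218

With radius r and height h, πr²h = 379 so h = 379/(πr²), and S(r) = 2πr² + 2πrh = 2πr² + 2·379/r.
S'(r) = 4πr − 2·379/r² = 0 ⇒ r³ = 379/(2π), so r ≈ 3.9218 and h = 2r ≈ 7.8436.
S''(r) = 4π + 4·379/r³ > 0, so this is the minimum; S ≈ 289.9172.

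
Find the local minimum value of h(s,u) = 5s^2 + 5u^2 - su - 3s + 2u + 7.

634/99

∂h/∂s = 10s - u - 3 = 0 and ∂h/∂u = -s + 10u + 2 = 0, so (s, u) = (28/99, -17/99).
The Hessian has h_{ss} = 10, h_{uu} = 10, h_{su} = -1, giving D = 99 > 0 with h_{ss} > 0, so the point is a local minimum.
h(28/99, -17/99) = 634/99.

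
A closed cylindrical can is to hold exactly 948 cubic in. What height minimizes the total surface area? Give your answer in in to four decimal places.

10.6473

With radius r and height h, πr²h = 948 so h = 948/(πr²), and S(r) = 2πr² + 2πrh = 2πr² + 2·948/r.
S'(r) = 4πr − 2·948/r² = 0 ⇒ r³ = 948/(2π), so r ≈ 5.3236 and h = 2r ≈ 10.6473.
S''(r) = 4π + 4·948/r³ > 0, so this is the minimum; S ≈ 534.2200.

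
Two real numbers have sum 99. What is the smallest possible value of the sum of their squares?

9801/2

With a + b = 99, a^2 + b^2 = a^2 + (99 − a)^2.
The derivative 2a − 2(99 − a) = 4a − 198 vanishes at a = 99/2; second derivative 4 > 0, a minimum.
The minimum is 2·(99/2)^2 = 9801/2.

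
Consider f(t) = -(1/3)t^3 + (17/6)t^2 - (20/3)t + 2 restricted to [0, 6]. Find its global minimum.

-8

f'(t) = -t^2 + (17/3)t - 20/3, which vanishes at t = 5/3 and t = 4.
Evaluating at the critical points and endpoints: f(0) = 2, f(5/3) = -451/162, f(4) = -2/3, f(6) = -8.
The minimum over the interval is -8, attained at t = 6.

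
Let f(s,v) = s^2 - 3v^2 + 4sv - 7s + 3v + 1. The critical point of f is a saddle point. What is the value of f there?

∂f/∂s = 2s + 4v - 7 = 0 and ∂f/∂v = 4s - 6v + 3 = 0, so (s, v) = (15/14, 17/14).
The Hessian has f_{ss} = 2, f_{vv} = -6, f_{sv} = 4, giving D = -28 < 0, so the point is a saddle point.
f(15/14, 17/14) = -13/14.

-13/14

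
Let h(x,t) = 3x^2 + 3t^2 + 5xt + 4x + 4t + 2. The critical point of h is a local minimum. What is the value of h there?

∂h/∂x = 6x + 5t + 4 = 0 and ∂h/∂t = 5x + 6t + 4 = 0, so (x, t) = (-4/11, -4/11).
The Hessian has h_{xx} = 6, h_{tt} = 6, h_{xt} = 5, giving D = 11 > 0 with h_{xx} > 0, so the point is a local minimum.
h(-4/11, -4/11) = 6/11.

6/11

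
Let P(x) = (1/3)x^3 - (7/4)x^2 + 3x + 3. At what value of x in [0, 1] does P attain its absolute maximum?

The derivative is x^2 - (7/2)x + 3, which has no zeros in [0, 1].
Evaluating at the critical points and endpoints: P(0) = 3, P(1) = 55/12.
The maximum over the interval is 55/12, attained at x = 1.

1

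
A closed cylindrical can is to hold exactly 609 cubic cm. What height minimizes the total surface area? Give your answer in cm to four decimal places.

9.1870

With radius r and height h, πr²h = 609 so h = 609/(πr²), and S(r) = 2πr² + 2πrh = 2πr² + 2·609/r.
S'(r) = 4πr − 2·609/r² = 0 ⇒ r³ = 609/(2π), so r ≈ 4.5935 and h = 2r ≈ 9.1870.
S''(r) = 4π + 4·609/r³ > 0, so this is the minimum; S ≈ 397.7340.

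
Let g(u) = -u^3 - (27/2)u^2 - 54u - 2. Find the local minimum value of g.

g'(u) = -3u^2 - 27u - 54. Setting g'(u) = 0 gives u ∈ {-6, -3}.
g''(u) = -6u - 27. g''(-6) = 9 > 0 ⇒ local minimum; g''(-3) = -9 < 0 ⇒ local maximum.
Thus g has its local minimum at u = -6, with value 52.

52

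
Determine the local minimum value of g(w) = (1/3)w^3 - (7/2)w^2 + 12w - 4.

g'(w) = w^2 - 7w + 12 = 0 at w = 3, 4.
Since g''(w) = 2w - 7, we get g''(3) = -1 < 0 ⇒ local maximum; g''(4) = 1 > 0 ⇒ local minimum.
The local minimum is g(4) = 28/3.

28/3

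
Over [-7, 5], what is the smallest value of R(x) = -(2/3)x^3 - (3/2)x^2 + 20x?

R'(x) = -2x^2 - 3x + 20, which vanishes at x = -4 and x = 5/2.
Candidates: R(-7) = 91/6; R(-4) = -184/3; R(5/2) = 725/24; R(5) = -125/6.
So the minimum is R(-4) = -184/3.

-184/3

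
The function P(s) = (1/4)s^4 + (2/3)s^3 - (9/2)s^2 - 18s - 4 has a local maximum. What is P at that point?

P'(s) = s^3 + 2s^2 - 9s - 18. Setting P'(s) = 0 gives s ∈ {-3, -2, 3}.
P''(s) = 3s^2 + 4s - 9. P''(-3) = 6 > 0 ⇒ local minimum; P''(-2) = -5 < 0 ⇒ local maximum; P''(3) = 30 > 0 ⇒ local minimum.
Thus P has its local maximum at s = -2, with value 38/3.

38/3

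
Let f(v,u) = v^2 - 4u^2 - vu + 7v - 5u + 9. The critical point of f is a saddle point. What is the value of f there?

-53/17

∂f/∂v = 2v - u + 7 = 0 and ∂f/∂u = -v - 8u - 5 = 0, so (v, u) = (-61/17, -3/17).
The Hessian has f_{vv} = 2, f_{uu} = -8, f_{vu} = -1, giving D = -17 < 0, so the point is a saddle point.
f(-61/17, -3/17) = -53/17.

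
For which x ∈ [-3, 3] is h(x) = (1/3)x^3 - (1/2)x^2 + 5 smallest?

-3

h'(x) = x^2 - x, which vanishes at x = 0 and x = 1.
Candidates: h(-3) = -17/2, h(0) = 5, h(1) = 29/6, h(3) = 19/2.
Hence the absolute minimum is -17/2 at x = -3.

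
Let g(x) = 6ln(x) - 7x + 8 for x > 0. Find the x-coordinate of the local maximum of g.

6/7

g'(x) = 6/x − 7 = 0 gives x = 6/7.
g''(x) = -6/x², which is negative for x > 0, so this is a local maximum.
g(6/7) = 6·ln(6/7) - 6 + 8 ≈ 1.0751.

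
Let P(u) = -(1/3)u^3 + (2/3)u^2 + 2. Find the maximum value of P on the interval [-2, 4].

22/3

Differentiating, P'(u) = -u^2 + (4/3)u; which vanishes at u = 0 and u = 4/3.
Candidates: P(-2) = 22/3; P(0) = 2; P(4/3) = 194/81; P(4) = -26/3.
So the maximum is P(-2) = 22/3.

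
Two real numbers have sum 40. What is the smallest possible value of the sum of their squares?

800

With a + b = 40, a^2 + b^2 = a^2 + (40 − a)^2.
The derivative 2a − 2(40 − a) = 4a − 80 vanishes at a = 20; second derivative 4 > 0, a minimum.
The minimum is 2·(20)^2 = 800.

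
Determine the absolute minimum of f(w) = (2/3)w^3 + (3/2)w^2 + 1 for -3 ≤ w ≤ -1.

Differentiating, f'(w) = 2w^2 + 3w; whose only zero in [-3, -1] is w = -3/2.
Evaluating at the critical points and endpoints: f(-3) = -7/2, f(-3/2) = 17/8, f(-1) = 11/6.
Hence the absolute minimum is -7/2 at w = -3.

-7/2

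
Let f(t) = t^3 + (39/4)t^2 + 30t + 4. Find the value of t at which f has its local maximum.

-4

f'(t) = 3t^2 + (39/2)t + 30 = 0 at t = -4, -5/2.
f''(t) = 6t + 39/2. f''(-4) = -9/2 < 0 ⇒ local maximum; f''(-5/2) = 9/2 > 0 ⇒ local minimum.
Thus f has its local maximum at t = -4, with value -24.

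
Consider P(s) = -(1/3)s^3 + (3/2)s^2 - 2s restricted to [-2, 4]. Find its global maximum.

38/3

The derivative is -s^2 + 3s - 2, which vanishes at s = 1 and s = 2.
Candidates: P(-2) = 38/3; P(1) = -5/6; P(2) = -2/3; P(4) = -16/3.
The maximum over the interval is 38/3, attained at s = -2.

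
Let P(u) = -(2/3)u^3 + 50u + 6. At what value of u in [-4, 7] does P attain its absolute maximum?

5

Differentiating, P'(u) = -2u^2 + 50; whose only zero in [-4, 7] is u = 5.
Compare values at every candidate in [-4, 7]: P(-4) = -454/3; P(5) = 518/3; P(7) = 382/3.
The maximum over the interval is 518/3, attained at u = 5.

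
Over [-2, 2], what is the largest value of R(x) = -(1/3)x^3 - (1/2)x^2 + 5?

17/3

R'(x) = -x^2 - x, which vanishes at x = -1 and x = 0.
Compare values at every candidate in [-2, 2]: R(-2) = 17/3, R(-1) = 29/6, R(0) = 5, R(2) = 1/3.
So the maximum is R(-2) = 17/3.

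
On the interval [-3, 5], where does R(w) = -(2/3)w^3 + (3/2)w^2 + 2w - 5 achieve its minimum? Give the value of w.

5

R'(w) = -2w^2 + 3w + 2, which vanishes at w = -1/2 and w = 2.
Candidates: R(-3) = 41/2, R(-1/2) = -133/24, R(2) = -1/3, R(5) = -245/6.
Hence the absolute minimum is -245/6 at w = 5.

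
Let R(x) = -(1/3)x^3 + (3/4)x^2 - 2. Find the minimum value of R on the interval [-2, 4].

-34/3

The derivative is -x^2 + (3/2)x, which vanishes at x = 0 and x = 3/2.
Compare values at every candidate in [-2, 4]: R(-2) = 11/3, R(0) = -2, R(3/2) = -23/16, R(4) = -34/3.
Hence the absolute minimum is -34/3 at x = 4.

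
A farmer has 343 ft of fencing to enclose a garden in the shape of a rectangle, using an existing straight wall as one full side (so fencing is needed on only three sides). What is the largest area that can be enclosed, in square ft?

117649/8

Let the sides perpendicular to the wall have length x and the parallel side y, so 2x + y = 343 and the area is A = xy = x(343 − 2x).
A'(x) = 343 − 4x = 0 gives x = 343/4, and A''(x) = −4 < 0 confirms a maximum.
Then y = 343 − 2·343/4 = 343/2 and A = 117649/8.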